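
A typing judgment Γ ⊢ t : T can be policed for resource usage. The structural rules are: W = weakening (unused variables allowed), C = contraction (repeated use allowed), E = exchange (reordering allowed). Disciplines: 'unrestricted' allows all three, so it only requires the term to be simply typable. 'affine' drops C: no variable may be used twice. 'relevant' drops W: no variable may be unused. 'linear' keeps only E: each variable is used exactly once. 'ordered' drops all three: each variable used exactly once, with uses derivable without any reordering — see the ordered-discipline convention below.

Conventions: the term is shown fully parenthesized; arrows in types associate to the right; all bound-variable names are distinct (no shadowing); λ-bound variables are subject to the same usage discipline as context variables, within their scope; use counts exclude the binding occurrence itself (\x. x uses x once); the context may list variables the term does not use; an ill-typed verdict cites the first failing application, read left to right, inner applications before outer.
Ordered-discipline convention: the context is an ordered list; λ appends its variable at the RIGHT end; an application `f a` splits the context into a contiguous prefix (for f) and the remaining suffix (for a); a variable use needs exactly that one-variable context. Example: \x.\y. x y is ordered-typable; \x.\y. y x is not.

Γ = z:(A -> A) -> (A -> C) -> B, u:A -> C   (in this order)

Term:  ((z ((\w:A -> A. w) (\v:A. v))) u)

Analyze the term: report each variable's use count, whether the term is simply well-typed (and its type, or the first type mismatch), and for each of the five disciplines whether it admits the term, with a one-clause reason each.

variable uses: z: 1×; u: 1×; w (λ-bound): 1×; v (λ-bound): 1×
order of uses: z, w, v, u
typing: well-typed — term : B
ordered: ✓, single-use (z, u, w, v), ordered derivation ok
linear: ✓, single use per variable (z, u, w, v)
affine: ✓, z, u, w, v: no repeats, contraction unneeded
relevant: ✓, every one of z, u, w, v appears
unrestricted: ✓, simply typable at B; W, C, E all held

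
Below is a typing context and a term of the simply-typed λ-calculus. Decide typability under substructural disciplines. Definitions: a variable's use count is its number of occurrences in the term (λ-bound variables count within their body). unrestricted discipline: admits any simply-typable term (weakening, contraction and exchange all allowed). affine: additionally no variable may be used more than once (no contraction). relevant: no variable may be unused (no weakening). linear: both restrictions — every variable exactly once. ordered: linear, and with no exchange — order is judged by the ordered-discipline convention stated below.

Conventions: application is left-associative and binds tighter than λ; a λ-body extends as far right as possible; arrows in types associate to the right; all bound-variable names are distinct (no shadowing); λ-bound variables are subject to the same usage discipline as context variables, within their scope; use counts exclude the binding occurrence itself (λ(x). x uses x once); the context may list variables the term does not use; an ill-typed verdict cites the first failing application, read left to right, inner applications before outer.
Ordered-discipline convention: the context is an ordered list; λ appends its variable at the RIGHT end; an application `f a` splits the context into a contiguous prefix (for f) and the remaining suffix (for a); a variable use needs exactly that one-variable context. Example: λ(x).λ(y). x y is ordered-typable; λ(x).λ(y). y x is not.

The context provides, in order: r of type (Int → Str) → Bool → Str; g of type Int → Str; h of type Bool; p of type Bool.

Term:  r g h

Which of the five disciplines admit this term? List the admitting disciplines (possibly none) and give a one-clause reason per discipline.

accepted by: affine, unrestricted
counts: r ×1, g ×1, h ×1, p ×0
left-to-right use order: r, g, h
typing: well-typed — term : Str
ordered ✗ (needs weakening: p unused)
linear ✗ (needs weakening: p unused)
affine ✓ (r, g, h, p: no repeats, contraction unneeded)
relevant ✗ (needs weakening: p unused)
unrestricted ✓ (well-typed at Str; no restrictions here)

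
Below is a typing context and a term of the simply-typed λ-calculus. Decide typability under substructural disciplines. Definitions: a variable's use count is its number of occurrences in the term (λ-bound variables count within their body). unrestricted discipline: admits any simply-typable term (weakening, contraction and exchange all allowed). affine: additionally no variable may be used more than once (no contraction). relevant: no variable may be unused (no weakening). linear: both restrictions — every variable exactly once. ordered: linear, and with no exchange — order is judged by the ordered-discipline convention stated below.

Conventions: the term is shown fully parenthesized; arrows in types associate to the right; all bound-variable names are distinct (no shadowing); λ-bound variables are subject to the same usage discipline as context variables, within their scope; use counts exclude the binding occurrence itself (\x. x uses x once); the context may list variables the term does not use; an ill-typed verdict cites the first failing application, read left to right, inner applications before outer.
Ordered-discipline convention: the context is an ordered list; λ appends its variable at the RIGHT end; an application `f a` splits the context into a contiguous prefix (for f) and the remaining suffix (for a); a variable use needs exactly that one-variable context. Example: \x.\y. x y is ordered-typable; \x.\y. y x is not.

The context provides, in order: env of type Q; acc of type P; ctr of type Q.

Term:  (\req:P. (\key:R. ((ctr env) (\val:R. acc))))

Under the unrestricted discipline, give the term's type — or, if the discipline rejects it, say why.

not well-typed under unrestricted — a type mismatch blocks all five
use counts: env=1, acc=1, ctr=1, req (bound)=0, key (bound)=0, val (bound)=0
use order (left to right): ctr, env, acc
typing: ill-typed: applying a non-function (Q)
summary: ordered ✗; linear ✗; affine ✗; relevant ✗; unrestricted ✗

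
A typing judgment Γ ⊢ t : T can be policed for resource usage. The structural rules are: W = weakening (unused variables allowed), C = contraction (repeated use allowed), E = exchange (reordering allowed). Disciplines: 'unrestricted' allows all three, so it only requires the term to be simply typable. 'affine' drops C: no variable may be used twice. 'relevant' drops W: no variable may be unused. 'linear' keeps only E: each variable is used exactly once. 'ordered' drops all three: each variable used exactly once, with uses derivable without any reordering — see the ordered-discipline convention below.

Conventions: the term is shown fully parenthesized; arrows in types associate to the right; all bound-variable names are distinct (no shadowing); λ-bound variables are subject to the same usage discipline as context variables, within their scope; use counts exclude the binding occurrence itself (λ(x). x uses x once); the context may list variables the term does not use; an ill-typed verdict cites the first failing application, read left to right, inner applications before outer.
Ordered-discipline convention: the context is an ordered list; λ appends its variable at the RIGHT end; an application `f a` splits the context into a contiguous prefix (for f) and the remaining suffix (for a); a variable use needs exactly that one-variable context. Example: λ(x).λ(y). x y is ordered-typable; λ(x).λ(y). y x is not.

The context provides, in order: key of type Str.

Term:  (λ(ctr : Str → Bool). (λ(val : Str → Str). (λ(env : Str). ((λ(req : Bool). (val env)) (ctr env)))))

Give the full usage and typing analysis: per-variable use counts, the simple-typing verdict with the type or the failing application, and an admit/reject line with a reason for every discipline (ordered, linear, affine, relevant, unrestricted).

usage: key ×0; ctr [bound] ×1; val [bound] ×1; env [bound] ×2; req [bound] ×0
order of uses: val, env, ctr, env
typing: ✓ — (Str → Bool) → (Str → Str) → Str → Str
ordered: ✗ — env ×2 used more than once (contraction); unused: key, req — weakening required
linear: ✗ — env ×2 used more than once (contraction); unused: key, req — weakening required
affine: ✗ — env ×2 used more than once (contraction)
relevant: ✗ — unused: key, req — weakening required
unrestricted: ✓ — typability at (Str → Bool) → (Str → Str) → Str → Str is all that's needed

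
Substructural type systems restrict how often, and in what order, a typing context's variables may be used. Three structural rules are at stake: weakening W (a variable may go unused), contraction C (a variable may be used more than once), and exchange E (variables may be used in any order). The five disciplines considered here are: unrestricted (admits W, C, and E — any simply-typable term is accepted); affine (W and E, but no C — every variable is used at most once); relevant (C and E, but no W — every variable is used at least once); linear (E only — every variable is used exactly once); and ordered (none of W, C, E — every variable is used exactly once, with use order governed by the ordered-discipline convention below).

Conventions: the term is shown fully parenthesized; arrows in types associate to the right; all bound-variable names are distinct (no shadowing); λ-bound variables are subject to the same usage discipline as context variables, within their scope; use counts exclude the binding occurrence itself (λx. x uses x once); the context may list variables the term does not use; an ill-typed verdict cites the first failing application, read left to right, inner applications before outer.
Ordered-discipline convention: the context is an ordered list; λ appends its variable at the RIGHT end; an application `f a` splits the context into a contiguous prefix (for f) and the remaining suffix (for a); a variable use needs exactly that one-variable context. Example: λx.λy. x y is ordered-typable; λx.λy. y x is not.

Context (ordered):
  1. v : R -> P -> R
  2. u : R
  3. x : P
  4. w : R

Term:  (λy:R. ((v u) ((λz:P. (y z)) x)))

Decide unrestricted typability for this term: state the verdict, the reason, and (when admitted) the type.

no — the type mismatch rejects it
use counts: v=1; u=1; x=1; w=0; y (λ-bound)=1; z (λ-bound)=1
order of uses: v, u, y, z, x
typing: ill-typed: applying a non-function (R)
per-discipline verdicts: ordered ✗ · linear ✗ · affine ✗ · relevant ✗ · unrestricted ✗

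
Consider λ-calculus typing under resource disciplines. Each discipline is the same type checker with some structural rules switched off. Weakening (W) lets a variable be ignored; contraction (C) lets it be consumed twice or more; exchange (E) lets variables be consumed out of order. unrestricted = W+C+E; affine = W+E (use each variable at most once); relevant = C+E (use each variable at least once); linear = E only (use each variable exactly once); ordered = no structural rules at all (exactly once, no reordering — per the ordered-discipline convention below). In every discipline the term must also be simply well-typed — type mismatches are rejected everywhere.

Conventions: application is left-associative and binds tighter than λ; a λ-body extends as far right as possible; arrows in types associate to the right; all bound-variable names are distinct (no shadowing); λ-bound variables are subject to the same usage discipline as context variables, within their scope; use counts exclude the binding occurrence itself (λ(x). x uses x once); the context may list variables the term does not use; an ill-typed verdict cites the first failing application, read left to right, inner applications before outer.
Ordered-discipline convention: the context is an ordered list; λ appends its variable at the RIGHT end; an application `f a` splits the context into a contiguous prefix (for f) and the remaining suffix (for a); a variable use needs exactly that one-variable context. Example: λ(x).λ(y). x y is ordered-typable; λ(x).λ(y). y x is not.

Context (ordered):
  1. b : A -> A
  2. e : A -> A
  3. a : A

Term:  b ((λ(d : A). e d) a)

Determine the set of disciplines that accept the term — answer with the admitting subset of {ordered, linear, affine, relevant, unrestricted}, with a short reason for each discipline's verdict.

admitting disciplines: ordered, linear, affine, relevant, unrestricted
variable uses: b=1, e=1, a=1, d (bound)=1
use order (left to right): b, e, d, a
typing: well-typed at A
ordered: ✓ — one use each (b, e, a, d); ordered split holds
linear: ✓ — b, e, a, d: one use apiece
affine: ✓ — at most one use each (b, e, a, d)
relevant: ✓ — none of b, e, a, d goes unused
unrestricted: ✓ — simply typable at A; W, C, E all held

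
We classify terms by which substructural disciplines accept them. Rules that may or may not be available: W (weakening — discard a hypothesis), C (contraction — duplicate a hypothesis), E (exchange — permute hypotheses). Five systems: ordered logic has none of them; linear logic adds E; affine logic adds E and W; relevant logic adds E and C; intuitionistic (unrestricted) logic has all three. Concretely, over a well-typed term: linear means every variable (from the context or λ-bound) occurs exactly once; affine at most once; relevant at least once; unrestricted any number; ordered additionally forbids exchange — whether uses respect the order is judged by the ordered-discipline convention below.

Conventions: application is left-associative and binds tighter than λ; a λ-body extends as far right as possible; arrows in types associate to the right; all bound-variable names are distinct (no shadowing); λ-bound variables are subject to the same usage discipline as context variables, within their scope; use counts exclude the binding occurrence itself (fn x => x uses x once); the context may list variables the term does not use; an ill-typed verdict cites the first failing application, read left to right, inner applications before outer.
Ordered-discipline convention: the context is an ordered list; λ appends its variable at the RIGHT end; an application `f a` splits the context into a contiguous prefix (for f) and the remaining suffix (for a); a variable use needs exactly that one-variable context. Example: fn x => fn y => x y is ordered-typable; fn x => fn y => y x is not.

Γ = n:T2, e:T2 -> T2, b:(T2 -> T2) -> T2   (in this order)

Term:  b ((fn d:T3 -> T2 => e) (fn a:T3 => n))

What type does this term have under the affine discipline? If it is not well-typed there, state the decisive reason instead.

term : T2
variable uses: n: 1, e: 1, b: 1, d (bound): 0, a (bound): 0
left-to-right use order: b, e, n
typing: ✓ — T2
across the five disciplines: ordered ✗ · linear ✗ · affine ✓ · relevant ✗ · unrestricted ✓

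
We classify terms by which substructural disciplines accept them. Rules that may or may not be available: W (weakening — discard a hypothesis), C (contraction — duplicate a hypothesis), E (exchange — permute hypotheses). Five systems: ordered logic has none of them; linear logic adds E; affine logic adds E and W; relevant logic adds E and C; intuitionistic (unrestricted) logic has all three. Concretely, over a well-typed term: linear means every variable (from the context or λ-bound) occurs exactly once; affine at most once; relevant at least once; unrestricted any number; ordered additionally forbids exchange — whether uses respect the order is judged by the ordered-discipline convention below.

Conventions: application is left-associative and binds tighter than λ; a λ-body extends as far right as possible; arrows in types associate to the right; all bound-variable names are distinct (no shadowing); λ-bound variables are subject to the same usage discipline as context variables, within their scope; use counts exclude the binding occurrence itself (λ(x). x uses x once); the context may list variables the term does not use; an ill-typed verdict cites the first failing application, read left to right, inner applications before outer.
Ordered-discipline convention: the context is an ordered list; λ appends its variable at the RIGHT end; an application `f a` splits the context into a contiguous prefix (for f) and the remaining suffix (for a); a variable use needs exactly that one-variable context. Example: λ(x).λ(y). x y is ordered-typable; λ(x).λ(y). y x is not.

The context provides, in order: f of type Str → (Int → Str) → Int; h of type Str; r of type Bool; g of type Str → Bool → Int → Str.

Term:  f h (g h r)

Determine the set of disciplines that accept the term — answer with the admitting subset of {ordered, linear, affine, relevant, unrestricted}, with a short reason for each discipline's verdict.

admitted in: relevant, unrestricted
use counts: f=1; h=2; r=1; g=1
order of uses: f, h, g, h, r
typing: ✓ — Int
ordered ✗ (needs contraction — h ×2)
linear ✗ (needs contraction — h ×2)
affine ✗ (needs contraction — h ×2)
relevant ✓ (every one of f, h, r, g appears)
unrestricted ✓ (typability at Int is all that's needed)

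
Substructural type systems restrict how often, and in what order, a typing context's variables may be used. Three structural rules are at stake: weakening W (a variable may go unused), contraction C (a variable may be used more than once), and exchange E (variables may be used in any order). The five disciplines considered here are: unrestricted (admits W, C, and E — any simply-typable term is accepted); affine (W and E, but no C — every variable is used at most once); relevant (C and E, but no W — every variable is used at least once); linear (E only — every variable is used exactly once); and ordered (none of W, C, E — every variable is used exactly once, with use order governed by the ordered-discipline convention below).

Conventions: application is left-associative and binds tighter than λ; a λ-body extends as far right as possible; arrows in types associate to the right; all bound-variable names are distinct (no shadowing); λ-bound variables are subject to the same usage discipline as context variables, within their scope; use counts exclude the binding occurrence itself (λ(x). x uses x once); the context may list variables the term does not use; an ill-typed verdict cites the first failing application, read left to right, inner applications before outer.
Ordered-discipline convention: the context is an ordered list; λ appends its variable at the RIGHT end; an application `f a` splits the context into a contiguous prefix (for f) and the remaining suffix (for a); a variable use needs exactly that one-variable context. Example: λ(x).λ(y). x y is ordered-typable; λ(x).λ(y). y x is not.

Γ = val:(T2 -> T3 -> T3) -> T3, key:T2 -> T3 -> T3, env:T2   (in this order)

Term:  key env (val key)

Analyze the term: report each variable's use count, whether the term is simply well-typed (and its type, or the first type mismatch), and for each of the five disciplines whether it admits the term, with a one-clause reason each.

use counts: val: 1×; key: 2×; env: 1×
order of uses: key, env, val, key
typing: ✓ — T3
ordered: ✗ — needs contraction — key ×2
linear: ✗ — needs contraction — key ×2
affine: ✗ — needs contraction — key ×2
relevant: ✓ — val, key, env: all used, weakening unneeded
unrestricted: ✓ — simply typable at T3; W, C, E all held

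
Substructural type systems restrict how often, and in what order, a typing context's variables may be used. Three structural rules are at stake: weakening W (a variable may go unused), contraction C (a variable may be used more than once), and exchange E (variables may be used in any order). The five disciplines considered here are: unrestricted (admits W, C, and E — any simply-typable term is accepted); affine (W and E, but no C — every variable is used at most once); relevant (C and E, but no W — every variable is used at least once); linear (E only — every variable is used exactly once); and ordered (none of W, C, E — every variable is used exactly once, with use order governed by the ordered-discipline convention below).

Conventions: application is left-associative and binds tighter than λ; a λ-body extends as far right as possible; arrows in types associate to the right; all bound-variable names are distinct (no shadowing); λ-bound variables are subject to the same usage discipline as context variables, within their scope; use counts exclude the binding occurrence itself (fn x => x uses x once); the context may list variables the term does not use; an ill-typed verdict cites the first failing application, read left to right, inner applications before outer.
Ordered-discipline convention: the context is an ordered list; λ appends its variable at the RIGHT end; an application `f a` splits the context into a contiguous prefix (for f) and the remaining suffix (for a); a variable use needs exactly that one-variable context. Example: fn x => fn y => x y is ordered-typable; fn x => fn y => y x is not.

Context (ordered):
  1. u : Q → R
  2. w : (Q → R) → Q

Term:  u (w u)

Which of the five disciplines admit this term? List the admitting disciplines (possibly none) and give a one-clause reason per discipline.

admitting disciplines: relevant, unrestricted
variable uses: u ×2; w ×1
uses in reading order: u, w, u
typing: well-typed — term : R
ordered: ✗ — u ×2 used more than once (contraction)
linear: ✗ — u ×2 used more than once (contraction)
affine: ✗ — u ×2 used more than once (contraction)
relevant: ✓ — u, w: all used, weakening unneeded
unrestricted: ✓ — type-checks (R) and nothing is barred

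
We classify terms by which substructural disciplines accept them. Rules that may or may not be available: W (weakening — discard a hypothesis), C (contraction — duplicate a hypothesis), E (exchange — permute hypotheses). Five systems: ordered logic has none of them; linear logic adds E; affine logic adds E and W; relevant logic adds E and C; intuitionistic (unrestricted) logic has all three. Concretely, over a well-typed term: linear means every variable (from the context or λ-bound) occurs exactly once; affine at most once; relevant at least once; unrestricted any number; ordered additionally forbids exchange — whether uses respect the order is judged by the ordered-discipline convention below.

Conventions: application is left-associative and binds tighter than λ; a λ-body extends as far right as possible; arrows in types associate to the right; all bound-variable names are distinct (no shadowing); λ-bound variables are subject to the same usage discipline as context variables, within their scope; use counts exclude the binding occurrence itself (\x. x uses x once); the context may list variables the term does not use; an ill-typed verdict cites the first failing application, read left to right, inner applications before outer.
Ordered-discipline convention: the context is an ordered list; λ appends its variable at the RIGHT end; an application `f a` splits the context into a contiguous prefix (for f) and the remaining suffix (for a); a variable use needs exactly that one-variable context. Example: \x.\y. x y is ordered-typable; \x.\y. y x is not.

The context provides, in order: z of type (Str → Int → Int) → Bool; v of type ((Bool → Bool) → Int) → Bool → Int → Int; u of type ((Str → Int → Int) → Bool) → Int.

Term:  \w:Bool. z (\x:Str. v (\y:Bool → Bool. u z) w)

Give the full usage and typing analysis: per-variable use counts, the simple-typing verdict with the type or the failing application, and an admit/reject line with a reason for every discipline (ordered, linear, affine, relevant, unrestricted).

use counts: z: 2×; v: 1×; u: 1×; w (λ-bound): 1×; x (λ-bound): 0×; y (λ-bound): 0×
use order (left to right): z, v, u, z, w
typing: the term checks, with type Bool → Bool
ordered ✗ (uses contraction: z ×2; needs weakening: x, y unused)
linear ✗ (uses contraction: z ×2; needs weakening: x, y unused)
affine ✗ (uses contraction: z ×2)
relevant ✗ (needs weakening: x, y unused)
unrestricted ✓ (type-checks (Bool → Bool) and nothing is barred)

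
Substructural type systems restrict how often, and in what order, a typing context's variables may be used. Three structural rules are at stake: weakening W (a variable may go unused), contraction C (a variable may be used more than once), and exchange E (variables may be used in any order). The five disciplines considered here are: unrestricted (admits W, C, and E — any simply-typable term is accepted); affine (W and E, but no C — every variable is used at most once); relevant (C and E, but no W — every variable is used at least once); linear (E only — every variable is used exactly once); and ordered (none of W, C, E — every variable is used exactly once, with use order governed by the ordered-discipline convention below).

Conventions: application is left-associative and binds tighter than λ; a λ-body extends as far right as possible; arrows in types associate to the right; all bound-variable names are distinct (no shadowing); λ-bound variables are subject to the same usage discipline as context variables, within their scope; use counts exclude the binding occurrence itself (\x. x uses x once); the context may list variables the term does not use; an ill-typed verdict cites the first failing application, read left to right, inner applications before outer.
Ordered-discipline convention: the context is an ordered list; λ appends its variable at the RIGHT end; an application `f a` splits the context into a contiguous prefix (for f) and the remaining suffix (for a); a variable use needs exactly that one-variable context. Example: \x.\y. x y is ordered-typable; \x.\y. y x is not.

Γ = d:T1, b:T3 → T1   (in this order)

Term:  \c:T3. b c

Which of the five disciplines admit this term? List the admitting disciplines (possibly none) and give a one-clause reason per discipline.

admitting disciplines: affine, unrestricted
usage: d ×0; b ×1; c [bound] ×1
order of uses: b, c
typing: well-typed at T3 → T1
ordered: ✗ — d left unused
linear: ✗ — d left unused
affine: ✓ — no duplicate uses among d, b, c
relevant: ✗ — d left unused
unrestricted: ✓ — simply typable at T3 → T1; W, C, E all held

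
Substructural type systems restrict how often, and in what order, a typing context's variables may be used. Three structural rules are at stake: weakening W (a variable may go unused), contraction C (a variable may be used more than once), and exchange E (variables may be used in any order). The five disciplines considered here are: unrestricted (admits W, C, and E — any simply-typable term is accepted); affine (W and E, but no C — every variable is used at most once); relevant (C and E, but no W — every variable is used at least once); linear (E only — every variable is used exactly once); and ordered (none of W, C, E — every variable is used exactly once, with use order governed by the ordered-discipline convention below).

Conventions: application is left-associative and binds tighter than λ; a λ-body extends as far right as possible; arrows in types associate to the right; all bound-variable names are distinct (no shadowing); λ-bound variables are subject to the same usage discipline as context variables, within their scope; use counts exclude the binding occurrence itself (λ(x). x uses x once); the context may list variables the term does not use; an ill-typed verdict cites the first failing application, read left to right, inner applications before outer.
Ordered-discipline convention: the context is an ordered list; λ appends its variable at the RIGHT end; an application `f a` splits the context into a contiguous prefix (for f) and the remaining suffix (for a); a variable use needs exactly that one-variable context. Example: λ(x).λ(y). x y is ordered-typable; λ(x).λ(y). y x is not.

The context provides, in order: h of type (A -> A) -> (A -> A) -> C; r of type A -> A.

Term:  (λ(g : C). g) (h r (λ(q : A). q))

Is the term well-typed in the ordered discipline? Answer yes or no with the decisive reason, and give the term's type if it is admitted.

yes — h, r, g, q once each; derivable with no W/C/E; term : C
variable uses: h: 1; r: 1; g (bound): 1; q (bound): 1
order of uses: g, h, r, q
typing: well-typed — term : C
all disciplines: ordered ✓ | linear ✓ | affine ✓ | relevant ✓ | unrestricted ✓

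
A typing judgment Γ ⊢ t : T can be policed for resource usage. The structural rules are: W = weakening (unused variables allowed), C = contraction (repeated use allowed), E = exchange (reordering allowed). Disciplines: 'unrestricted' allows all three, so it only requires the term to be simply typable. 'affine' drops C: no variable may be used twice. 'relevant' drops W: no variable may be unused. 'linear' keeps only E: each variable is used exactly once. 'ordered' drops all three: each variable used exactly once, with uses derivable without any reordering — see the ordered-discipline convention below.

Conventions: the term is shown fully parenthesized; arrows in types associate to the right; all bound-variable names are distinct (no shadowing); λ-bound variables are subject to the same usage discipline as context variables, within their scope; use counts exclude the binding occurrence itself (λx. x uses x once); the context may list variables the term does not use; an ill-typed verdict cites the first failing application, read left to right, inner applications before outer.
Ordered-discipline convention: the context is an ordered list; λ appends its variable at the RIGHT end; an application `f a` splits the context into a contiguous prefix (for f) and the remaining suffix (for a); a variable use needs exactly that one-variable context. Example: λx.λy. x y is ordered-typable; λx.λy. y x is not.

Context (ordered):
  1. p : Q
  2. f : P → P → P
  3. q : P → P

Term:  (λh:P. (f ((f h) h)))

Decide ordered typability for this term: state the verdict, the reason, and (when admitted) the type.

no — repeated use of f ×2, h ×2; needs weakening: p, q unused
counts: p ×0, f ×2, q ×0, h [bound] ×2
use order (left to right): f, f, h, h
typing: ✓ — P → P → P
summary: ordered ✗; linear ✗; affine ✗; relevant ✗; unrestricted ✓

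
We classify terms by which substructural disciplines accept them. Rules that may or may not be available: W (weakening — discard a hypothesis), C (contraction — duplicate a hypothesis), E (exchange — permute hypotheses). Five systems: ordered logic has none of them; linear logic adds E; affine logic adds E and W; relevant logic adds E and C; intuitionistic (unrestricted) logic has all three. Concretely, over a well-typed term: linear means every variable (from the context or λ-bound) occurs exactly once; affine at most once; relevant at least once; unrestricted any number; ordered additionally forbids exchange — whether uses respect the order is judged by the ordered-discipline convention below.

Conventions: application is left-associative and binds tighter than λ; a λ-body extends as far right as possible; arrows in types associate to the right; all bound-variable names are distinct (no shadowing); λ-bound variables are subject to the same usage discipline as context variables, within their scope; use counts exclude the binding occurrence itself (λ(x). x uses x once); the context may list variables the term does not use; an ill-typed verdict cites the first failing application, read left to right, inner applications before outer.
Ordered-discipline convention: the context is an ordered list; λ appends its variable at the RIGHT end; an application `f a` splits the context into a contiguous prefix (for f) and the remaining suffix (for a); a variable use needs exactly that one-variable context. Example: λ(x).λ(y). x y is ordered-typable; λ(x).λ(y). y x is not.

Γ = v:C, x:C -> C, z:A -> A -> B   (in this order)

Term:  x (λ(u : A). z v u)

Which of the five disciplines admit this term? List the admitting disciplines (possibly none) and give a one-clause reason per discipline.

accepted by: none
use counts: v ×1; x ×1; z ×1; u [bound] ×1
use order (left to right): x, z, v, u
typing: ill-typed: argument of type C where A is required
ordered: ✗, not simply typable
linear: ✗, fails simple typing
affine: ✗, a type mismatch blocks all five
relevant: ✗, the type mismatch rejects it
unrestricted: ✗, not simply typable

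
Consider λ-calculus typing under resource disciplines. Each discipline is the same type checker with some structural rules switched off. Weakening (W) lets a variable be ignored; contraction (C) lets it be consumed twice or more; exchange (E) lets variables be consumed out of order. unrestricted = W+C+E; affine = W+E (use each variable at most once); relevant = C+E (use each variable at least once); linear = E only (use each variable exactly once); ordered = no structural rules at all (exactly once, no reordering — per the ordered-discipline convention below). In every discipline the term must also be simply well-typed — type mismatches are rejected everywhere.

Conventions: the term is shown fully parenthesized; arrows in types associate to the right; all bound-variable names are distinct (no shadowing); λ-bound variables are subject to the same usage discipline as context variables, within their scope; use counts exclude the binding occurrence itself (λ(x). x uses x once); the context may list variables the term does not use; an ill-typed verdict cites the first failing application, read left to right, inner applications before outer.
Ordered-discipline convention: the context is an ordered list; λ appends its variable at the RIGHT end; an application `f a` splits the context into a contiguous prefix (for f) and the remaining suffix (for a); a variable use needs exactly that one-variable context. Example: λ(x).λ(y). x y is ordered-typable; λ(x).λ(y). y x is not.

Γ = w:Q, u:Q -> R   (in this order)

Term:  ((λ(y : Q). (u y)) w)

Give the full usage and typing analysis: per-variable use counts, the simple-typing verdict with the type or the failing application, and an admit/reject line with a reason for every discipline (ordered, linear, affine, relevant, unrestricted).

variable uses: w=1; u=1; y (bound)=1
order of uses: u, y, w
typing: well-typed at R
ordered ✗ (no contiguous prefix/suffix split fits u, y, w)
linear ✓ (single use per variable (w, u, y))
affine ✓ (w, u, y: no repeats, contraction unneeded)
relevant ✓ (none of w, u, y goes unused)
unrestricted ✓ (type-checks (R) and nothing is barred)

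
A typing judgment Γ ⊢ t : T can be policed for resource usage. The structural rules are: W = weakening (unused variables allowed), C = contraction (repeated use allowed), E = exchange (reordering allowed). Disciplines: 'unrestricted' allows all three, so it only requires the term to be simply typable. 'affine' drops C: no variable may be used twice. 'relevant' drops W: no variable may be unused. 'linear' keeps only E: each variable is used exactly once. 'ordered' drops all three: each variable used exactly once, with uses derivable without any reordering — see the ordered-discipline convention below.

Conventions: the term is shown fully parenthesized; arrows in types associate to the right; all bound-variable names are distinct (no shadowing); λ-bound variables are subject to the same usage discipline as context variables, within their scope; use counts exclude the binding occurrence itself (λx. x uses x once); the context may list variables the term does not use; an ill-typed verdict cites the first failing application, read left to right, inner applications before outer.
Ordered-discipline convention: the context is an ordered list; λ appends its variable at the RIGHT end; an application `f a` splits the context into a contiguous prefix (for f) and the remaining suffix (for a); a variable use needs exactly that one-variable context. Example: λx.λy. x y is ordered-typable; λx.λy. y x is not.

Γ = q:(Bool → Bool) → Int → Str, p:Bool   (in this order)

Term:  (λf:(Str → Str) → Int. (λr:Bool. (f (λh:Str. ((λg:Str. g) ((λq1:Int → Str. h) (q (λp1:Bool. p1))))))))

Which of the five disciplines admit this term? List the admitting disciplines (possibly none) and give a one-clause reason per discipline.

admitted by: affine, unrestricted
counts: q: 1, p: 0, f (bound): 1, r (bound): 0, h (bound): 1, g (bound): 1, q1 (bound): 0, p1 (bound): 1
left-to-right use order: f, g, h, q, p1
typing: well-typed — term : ((Str → Str) → Int) → Bool → Int
ordered: ✗ — needs weakening: p, r, q1 unused
linear: ✗ — needs weakening: p, r, q1 unused
affine: ✓ — no duplicate uses among q, p, f, r, h, g, q1, p1
relevant: ✗ — needs weakening: p, r, q1 unused
unrestricted: ✓ — typability at ((Str → Str) → Int) → Bool → Int is all that's needed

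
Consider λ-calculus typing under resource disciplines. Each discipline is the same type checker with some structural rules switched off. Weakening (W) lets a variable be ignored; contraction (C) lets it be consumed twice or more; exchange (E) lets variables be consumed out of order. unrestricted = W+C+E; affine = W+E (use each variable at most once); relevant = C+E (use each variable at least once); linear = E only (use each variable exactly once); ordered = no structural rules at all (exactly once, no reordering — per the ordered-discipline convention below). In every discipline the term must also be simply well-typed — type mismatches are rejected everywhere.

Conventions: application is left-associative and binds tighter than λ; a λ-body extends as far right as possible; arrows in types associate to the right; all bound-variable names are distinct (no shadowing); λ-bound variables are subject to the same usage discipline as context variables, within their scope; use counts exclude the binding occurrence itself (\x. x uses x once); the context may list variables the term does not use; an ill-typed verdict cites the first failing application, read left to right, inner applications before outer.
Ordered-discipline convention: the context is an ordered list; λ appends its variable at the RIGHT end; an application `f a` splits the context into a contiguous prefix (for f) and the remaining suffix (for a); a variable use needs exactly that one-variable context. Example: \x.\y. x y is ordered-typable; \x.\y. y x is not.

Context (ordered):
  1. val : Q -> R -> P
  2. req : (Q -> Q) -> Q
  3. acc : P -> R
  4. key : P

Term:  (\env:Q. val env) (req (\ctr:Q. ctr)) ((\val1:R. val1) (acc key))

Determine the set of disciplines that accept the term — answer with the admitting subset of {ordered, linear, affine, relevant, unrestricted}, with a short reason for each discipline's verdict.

admitted by: ordered, linear, affine, relevant, unrestricted
usage: val=1, req=1, acc=1, key=1, env (bound)=1, ctr (bound)=1, val1 (bound)=1
left-to-right use order: val, env, req, ctr, val1, acc, key
typing: well-typed — term : P
ordered: ✓, val, req, acc, key, env, ctr, val1: once each, no exchange needed
linear: ✓, each of val, req, acc, key, env, ctr, val1 used exactly once
affine: ✓, no duplicate uses among val, req, acc, key, env, ctr, val1
relevant: ✓, every one of val, req, acc, key, env, ctr, val1 appears
unrestricted: ✓, simply typable at P; W, C, E all held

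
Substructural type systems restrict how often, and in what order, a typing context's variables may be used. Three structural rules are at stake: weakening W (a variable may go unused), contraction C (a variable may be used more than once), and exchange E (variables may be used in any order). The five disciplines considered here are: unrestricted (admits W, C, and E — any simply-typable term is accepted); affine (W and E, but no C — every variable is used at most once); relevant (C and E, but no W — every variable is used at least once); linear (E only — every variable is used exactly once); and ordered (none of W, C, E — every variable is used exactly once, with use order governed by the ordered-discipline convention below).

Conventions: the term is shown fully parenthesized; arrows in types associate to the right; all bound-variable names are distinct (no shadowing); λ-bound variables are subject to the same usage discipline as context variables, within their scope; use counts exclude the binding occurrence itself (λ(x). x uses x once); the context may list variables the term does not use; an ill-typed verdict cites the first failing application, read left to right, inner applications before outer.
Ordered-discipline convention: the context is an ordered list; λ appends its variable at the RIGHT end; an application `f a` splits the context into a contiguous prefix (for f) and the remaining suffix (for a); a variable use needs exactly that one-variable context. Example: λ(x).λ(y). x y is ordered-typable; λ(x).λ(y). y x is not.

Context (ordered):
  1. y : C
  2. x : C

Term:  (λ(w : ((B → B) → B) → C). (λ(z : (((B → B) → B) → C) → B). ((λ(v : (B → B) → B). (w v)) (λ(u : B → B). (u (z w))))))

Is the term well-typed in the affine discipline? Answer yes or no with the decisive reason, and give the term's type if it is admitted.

no — w ×2 used more than once (contraction)
counts: y: 0; x: 0; w [bound]: 2; z [bound]: 1; v [bound]: 1; u [bound]: 1
use order (left to right): w, v, u, z, w
typing: well-typed — term : (((B → B) → B) → C) → ((((B → B) → B) → C) → B) → C
per-discipline verdicts: ordered ✗ | linear ✗ | affine ✗ | relevant ✗ | unrestricted ✓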